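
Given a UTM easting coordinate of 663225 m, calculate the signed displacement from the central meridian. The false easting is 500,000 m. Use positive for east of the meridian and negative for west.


displacement = 663225 - 500000 = 163225 m

163225 m


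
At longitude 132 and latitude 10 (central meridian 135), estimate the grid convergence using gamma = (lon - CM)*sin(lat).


gamma = (132 - 135) * sin(10) = -3 * 0.173648 = -0.521 degrees

-0.521 degrees


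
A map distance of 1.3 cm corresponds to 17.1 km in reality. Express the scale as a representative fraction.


ground = 17.1 km = 1710000 cm; RF denominator = ground / map = 1710000 / 1.3 ≈ 1315385; RF = 1:1315385

1:1315385


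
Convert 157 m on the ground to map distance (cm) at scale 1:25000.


map_cm = 157 * 100 / 25000 = 0.628 cm ≈ 0.63 cm

0.63 cm


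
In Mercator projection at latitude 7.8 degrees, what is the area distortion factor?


area_distortion = 1/cos^2(7.8) = 1.019

1.019


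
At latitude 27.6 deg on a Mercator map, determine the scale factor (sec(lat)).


SF = 1 / cos(27.6) = 1 / 0.886204 = 1.128

1.128


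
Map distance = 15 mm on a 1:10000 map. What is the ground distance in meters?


ground = 15 mm * 10000 / 1000 = 150.0 m

150.0 m


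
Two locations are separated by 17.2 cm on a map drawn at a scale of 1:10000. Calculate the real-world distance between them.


ground = 17.2 cm * 10000 / 100 = 1720.0 m = 1.72 km

1.72 km


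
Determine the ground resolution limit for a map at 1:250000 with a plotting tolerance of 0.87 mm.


ground = 0.87 mm * 250000 / 1000 = 217.5 m

217.5 m


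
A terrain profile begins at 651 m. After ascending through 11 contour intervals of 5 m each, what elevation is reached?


elevation = 651 + 11 * 5 = 706 m

706 m


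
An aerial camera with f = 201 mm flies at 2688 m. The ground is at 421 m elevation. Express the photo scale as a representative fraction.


scale = f / (H - h) = 201 mm / 2267 m = 201 / 2267000 = 1:11279

1:11279


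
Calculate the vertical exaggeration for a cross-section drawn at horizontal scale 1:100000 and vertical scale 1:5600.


VE = horizontal_scale / vertical_scale = 100000 / 5600 ≈ 17.9

17.9x


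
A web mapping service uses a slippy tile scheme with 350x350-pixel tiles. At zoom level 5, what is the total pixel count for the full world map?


tiles per axis = 2^5 = 32
total tiles = 32^2 = 1024
pixels per axis = 32 * 350 = 11200
total pixels = 11200^2 = 125440000

125440000 pixels


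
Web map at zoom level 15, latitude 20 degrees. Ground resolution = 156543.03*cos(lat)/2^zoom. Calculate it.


res = 156543.03 * cos(20) / 2^15 = 156543.03 * 0.93969262 / 32768 = 4.49 m/pixel

4.49 m/pixel


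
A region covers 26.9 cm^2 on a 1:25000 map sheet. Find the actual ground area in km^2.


ground_area = 26.9 * (25000/100)^2 = 1681250.0 m^2 = 1.68125 km^2 ≈ 1.681 km^2

1.681 km^2


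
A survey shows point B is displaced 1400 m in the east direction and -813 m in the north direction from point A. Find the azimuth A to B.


az = atan2(1400, -813) = 120.1 deg
adjusted to 0-360: 120.1 degrees

120.1 degrees


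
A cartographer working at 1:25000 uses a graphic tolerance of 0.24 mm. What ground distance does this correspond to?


ground = 0.24 mm * 25000 / 1000 = 6.0 m

6.0 m


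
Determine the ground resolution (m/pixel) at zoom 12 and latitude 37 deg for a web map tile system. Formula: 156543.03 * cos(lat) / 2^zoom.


res = 156543.03 * cos(37) / 2^12 = 156543.03 * 0.79863551 / 4096 = 30.52 m/pixel

30.52 m/pixel


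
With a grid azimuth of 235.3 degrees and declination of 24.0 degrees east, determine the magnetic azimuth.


magnetic azimuth = grid azimuth - declination (east +ve)
mag_az = 235.3 - 24.0 = 211.3 degrees

211.3 degrees


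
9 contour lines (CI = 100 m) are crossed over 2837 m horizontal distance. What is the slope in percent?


elevation change = 9 * 100 = 900 m
slope = 900 / 2837 * 100 = 31.7%

31.7%


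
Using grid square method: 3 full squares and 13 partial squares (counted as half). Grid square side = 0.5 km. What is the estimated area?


effective squares = 3 + 13 * 0.5 = 9.5
area = 9.5 * 0.25 = 2.375 km^2

2.375 km^2


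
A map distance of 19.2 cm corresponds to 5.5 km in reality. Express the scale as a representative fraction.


ground = 5.5 km = 550000 cm; RF denominator = ground / map = 550000 / 19.2 ≈ 28646; RF = 1:28646

1:28646


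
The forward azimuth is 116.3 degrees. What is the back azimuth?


back azimuth = (116.3 + 180) mod 360 = 296.3 degrees

296.3 degrees


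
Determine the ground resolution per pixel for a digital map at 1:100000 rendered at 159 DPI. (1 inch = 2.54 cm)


pixel_cm = 2.54 / 159 ≈ 0.015975 cm
ground = pixel_cm * 100000 / 100 = 2.54 * 100000 / (159 * 100) = 254000 / 15900 ≈ 15.97 m

15.97 m


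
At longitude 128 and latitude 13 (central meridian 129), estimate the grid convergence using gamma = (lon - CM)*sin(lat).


gamma = (128 - 129) * sin(13) = -1 * 0.224951 = -0.225 degrees

-0.225 degrees


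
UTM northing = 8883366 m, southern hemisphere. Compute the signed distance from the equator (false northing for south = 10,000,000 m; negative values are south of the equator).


For southern: actual = 8883366 - 10000000 = -1116634 m

-1116634 m


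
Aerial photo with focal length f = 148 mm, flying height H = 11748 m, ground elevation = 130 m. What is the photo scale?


scale = f / (H - h) = 148 mm / 11618 m = 148 / 11618000 = 1:78500

1:78500


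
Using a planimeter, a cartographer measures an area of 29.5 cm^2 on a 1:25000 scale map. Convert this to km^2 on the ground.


ground_area = 29.5 * (25000/100)^2 = 1843750.0 m^2 = 1.84375 km^2 ≈ 1.844 km^2

1.844 km^2


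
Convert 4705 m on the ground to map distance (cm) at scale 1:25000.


map_cm = 4705 * 100 / 25000 = 18.82 cm

18.82 cm


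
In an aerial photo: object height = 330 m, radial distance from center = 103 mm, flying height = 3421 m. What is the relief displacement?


d = h * r / H = 330 * 103 / 3421 = 9.94 mm

9.94 mm


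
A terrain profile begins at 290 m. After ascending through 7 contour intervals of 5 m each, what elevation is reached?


elevation = 290 + 7 * 5 = 325 m

325 m


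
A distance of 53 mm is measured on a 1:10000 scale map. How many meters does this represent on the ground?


ground = 53 mm * 10000 / 1000 = 530.0 m

530.0 m


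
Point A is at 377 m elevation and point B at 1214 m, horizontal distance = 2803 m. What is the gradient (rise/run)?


gradient = (1214 - 377) / 2803 = 837 / 2803 = 0.2986

0.2986


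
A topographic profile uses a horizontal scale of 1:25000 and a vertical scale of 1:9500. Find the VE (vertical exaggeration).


VE = horizontal_scale / vertical_scale = 25000 / 9500 ≈ 2.6

2.6x


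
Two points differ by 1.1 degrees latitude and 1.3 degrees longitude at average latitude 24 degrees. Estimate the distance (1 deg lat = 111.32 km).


dlat_km = 1.1 * 111.32 = 122.452
dlon_km = 1.3 * 111.32 * cos(24) ≈ 132.205
dist = sqrt(122.452^2 + 132.205^2) ≈ 180.2 km

180.2 km


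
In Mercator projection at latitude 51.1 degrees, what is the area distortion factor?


area_distortion = 1/cos^2(51.1) = 2.536

2.536


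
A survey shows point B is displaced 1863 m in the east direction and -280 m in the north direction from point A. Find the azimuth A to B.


az = atan2(1863, -280) = 98.5 deg
adjusted to 0-360: 98.5 degrees

98.5 degrees


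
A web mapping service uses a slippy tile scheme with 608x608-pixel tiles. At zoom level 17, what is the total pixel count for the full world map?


tiles per axis = 2^17 = 131072
total tiles = 131072^2 = 17179869184
pixels per axis = 131072 * 608 = 79691776
total pixels = 79691776^2 = 6350779162034176

6350779162034176 pixels


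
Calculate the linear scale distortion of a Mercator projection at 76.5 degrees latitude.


SF = 1 / cos(76.5) = 1 / 0.233445 = 4.284

4.284


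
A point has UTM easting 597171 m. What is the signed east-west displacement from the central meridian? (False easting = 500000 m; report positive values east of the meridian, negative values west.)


displacement = 597171 - 500000 = 97171 m

97171 m


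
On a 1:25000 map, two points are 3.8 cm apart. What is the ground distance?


ground = 3.8 cm * 25000 / 100 = 950.0 m

950.0 m


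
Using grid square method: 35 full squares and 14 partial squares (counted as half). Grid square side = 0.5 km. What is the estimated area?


effective squares = 35 + 14 * 0.5 = 42.0
area = 42.0 * 0.25 = 10.5 km^2

10.5 km^2


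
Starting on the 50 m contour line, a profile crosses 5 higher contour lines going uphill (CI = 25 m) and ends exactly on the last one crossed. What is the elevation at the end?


elevation = 50 + 5 * 25 = 175 m

175 m


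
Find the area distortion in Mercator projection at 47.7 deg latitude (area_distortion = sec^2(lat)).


area_distortion = 1/cos^2(47.7) = 2.208

2.208


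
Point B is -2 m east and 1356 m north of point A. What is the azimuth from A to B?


az = atan2(-2, 1356) = -0.1 deg
adjusted to 0-360: 359.9 degrees

359.9 degrees


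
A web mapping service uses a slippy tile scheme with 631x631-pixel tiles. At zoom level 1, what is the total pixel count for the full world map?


tiles per axis = 2^1 = 2
total tiles = 2^2 = 4
pixels per axis = 2 * 631 = 1262
total pixels = 1262^2 = 1592644

1592644 pixels


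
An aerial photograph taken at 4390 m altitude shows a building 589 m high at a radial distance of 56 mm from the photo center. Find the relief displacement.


d = h * r / H = 589 * 56 / 4390 = 7.51 mm

7.51 mm


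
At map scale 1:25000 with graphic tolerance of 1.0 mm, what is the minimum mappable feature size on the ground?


ground = 1.0 mm * 25000 / 1000 = 25.0 m

25.0 m


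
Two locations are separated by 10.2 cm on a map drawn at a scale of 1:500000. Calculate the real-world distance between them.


ground = 10.2 cm * 500000 / 100 = 51000.0 m = 51.0 km

51.0 km


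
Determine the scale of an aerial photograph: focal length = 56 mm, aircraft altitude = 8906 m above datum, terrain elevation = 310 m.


scale = f / (H - h) = 56 mm / 8596 m = 56 / 8596000 = 1:153500

1:153500


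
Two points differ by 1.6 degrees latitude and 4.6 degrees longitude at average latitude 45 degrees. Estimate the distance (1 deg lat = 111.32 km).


dlat_km = 1.6 * 111.32 = 178.112
dlon_km = 4.6 * 111.32 * cos(45) ≈ 362.09
dist = sqrt(178.112^2 + 362.09^2) ≈ 403.5 km

403.5 km


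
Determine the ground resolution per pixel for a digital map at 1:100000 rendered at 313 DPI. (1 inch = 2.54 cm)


pixel_cm = 2.54 / 313 ≈ 0.008115 cm
ground = pixel_cm * 100000 / 100 = 2.54 * 100000 / (313 * 100) = 254000 / 31300 ≈ 8.12 m

8.12 m


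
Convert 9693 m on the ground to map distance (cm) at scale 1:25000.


map_cm = 9693 * 100 / 25000 = 38.772 cm ≈ 38.77 cm

38.77 cm


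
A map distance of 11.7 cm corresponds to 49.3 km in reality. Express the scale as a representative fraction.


ground = 49.3 km = 4930000 cm; RF denominator = ground / map = 4930000 / 11.7 ≈ 421368; RF = 1:421368

1:421368


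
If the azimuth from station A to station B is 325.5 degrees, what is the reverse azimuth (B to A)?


back azimuth = (325.5 + 180) mod 360 = 145.5 degrees

145.5 degrees


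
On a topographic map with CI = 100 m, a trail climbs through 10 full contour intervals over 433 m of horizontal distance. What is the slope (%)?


elevation change = 10 * 100 = 1000 m
slope = 1000 / 433 * 100 = 230.9%

230.9%


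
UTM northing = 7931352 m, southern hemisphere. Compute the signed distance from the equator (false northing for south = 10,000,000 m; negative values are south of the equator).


For southern: actual = 7931352 - 10000000 = -2068648 m

-2068648 m


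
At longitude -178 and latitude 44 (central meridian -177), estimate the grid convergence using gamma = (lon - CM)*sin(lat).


gamma = (-178 - -177) * sin(44) = -1 * 0.694658 = -0.695 degrees

-0.695 degrees


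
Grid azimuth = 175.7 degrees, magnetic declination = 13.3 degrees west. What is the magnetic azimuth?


magnetic azimuth = grid azimuth - declination (east +ve)
mag_az = 175.7 - -13.3 = 189.0 degrees

189.0 degrees


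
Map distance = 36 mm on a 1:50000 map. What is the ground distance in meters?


ground = 36 mm * 50000 / 1000 = 1800.0 m

1800.0 m


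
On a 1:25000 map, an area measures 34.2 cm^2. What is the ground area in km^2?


ground_area = 34.2 * (25000/100)^2 = 2137500.0 m^2 = 2.1375 km^2 ≈ 2.138 km^2

2.138 km^2


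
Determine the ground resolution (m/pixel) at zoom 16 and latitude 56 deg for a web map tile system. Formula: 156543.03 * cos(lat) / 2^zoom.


res = 156543.03 * cos(56) / 2^16 = 156543.03 * 0.5591929 / 65536 = 1.34 m/pixel

1.34 m/pixel


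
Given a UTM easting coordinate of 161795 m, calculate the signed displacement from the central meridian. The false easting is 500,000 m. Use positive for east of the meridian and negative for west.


displacement = 161795 - 500000 = -338205 m

-338205 m


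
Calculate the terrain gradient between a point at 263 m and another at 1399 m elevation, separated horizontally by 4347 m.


gradient = (1399 - 263) / 4347 = 1136 / 4347 = 0.2613

0.2613


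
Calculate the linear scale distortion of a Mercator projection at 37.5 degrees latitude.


SF = 1 / cos(37.5) = 1 / 0.793353 = 1.26

1.26


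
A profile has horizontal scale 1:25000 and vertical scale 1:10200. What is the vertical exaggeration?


VE = horizontal_scale / vertical_scale = 25000 / 10200 ≈ 2.5

2.5x


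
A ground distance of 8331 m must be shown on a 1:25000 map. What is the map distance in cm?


map_cm = 8331 * 100 / 25000 = 33.324 cm ≈ 33.32 cm

33.32 cm


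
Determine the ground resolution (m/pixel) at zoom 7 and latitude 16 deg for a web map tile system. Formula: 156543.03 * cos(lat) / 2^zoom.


res = 156543.03 * cos(16) / 2^7 = 156543.03 * 0.9612617 / 128 = 1175.62 m/pixel

1175.62 m/pixel


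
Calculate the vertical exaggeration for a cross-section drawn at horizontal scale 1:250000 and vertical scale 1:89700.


VE = horizontal_scale / vertical_scale = 250000 / 89700 ≈ 2.8

2.8x


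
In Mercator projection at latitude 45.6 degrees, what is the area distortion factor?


area_distortion = 1/cos^2(45.6) = 2.043

2.043


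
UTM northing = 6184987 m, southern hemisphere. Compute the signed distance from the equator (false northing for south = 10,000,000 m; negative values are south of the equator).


For southern: actual = 6184987 - 10000000 = -3815013 m

-3815013 m


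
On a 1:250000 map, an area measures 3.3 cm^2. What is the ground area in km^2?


ground_area = 3.3 * (250000/100)^2 = 20625000.0 m^2 = 20.625 km^2

20.625 km^2


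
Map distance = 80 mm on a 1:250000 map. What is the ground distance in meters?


ground = 80 mm * 250000 / 1000 = 20000.0 m

20000.0 m


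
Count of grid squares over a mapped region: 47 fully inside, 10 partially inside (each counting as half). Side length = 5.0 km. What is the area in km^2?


effective squares = 47 + 10 * 0.5 = 52.0
area = 52.0 * 25.0 = 1300.0 km^2

1300.0 km^2


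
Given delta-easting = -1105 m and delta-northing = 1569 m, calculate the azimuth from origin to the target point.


az = atan2(-1105, 1569) = -35.2 deg
adjusted to 0-360: 324.8 degrees

324.8 degrees


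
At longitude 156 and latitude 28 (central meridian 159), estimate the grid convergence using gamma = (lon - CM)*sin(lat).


gamma = (156 - 159) * sin(28) = -3 * 0.469472 = -1.408 degrees

-1.408 degrees


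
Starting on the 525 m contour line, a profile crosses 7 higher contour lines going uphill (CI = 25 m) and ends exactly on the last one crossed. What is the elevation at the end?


elevation = 525 + 7 * 25 = 700 m

700 m


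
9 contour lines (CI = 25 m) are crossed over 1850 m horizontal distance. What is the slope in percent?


elevation change = 9 * 25 = 225 m
slope = 225 / 1850 * 100 = 12.2%

12.2%


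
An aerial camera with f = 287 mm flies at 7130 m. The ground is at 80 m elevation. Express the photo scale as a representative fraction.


scale = f / (H - h) = 287 mm / 7050 m = 287 / 7050000 = 1:24564

1:24564


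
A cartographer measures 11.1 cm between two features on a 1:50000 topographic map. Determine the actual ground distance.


ground = 11.1 cm * 50000 / 100 = 5550.0 m = 5.55 km

5.55 km


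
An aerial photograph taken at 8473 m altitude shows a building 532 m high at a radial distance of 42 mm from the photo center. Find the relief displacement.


d = h * r / H = 532 * 42 / 8473 = 2.64 mm

2.64 mm


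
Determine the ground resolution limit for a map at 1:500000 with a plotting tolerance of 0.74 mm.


ground = 0.74 mm * 500000 / 1000 = 370.0 m

370.0 m


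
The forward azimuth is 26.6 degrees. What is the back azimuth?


back azimuth = (26.6 + 180) mod 360 = 206.6 degrees

206.6 degrees


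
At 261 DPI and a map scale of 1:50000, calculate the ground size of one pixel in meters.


pixel_cm = 2.54 / 261 ≈ 0.009732 cm
ground = pixel_cm * 50000 / 100 = 2.54 * 50000 / (261 * 100) = 127000 / 26100 ≈ 4.87 m

4.87 m


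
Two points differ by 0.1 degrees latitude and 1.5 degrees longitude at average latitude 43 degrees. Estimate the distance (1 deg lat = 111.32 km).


dlat_km = 0.1 * 111.32 = 11.132
dlon_km = 1.5 * 111.32 * cos(43) ≈ 122.121
dist = sqrt(11.132^2 + 122.121^2) ≈ 122.6 km

122.6 km


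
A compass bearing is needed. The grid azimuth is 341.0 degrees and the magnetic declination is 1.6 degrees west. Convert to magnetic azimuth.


magnetic azimuth = grid azimuth - declination (east +ve)
mag_az = 341.0 - -1.6 = 342.6 degrees

342.6 degrees


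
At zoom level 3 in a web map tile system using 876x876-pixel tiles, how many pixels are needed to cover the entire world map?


tiles per axis = 2^3 = 8
total tiles = 8^2 = 64
pixels per axis = 8 * 876 = 7008
total pixels = 7008^2 = 49112064

49112064 pixels


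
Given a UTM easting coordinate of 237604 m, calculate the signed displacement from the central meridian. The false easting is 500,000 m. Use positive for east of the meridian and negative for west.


displacement = 237604 - 500000 = -262396 m

-262396 m


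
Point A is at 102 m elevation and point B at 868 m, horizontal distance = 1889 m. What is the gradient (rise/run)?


gradient = (868 - 102) / 1889 = 766 / 1889 = 0.4055

0.4055


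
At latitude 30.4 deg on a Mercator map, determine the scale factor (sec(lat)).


SF = 1 / cos(30.4) = 1 / 0.862514 = 1.159

1.159


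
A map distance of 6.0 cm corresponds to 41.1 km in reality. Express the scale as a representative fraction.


ground = 41.1 km = 4110000 cm; RF denominator = ground / map = 4110000 / 6.0 = 685000; RF = 1:685000

1:685000


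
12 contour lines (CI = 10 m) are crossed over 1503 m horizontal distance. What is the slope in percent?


elevation change = 12 * 10 = 120 m
slope = 120 / 1503 * 100 = 8.0%

8.0%


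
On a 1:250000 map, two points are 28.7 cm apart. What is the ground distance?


ground = 28.7 cm * 250000 / 100 = 71750.0 m = 71.75 km

71.75 km


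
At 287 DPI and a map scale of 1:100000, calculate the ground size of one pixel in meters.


pixel_cm = 2.54 / 287 ≈ 0.00885 cm
ground = pixel_cm * 100000 / 100 = 2.54 * 100000 / (287 * 100) = 254000 / 28700 ≈ 8.85 m

8.85 m


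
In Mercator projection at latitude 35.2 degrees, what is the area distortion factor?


area_distortion = 1/cos^2(35.2) = 1.498

1.498


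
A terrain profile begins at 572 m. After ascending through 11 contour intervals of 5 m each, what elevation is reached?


elevation = 572 + 11 * 5 = 627 m

627 m


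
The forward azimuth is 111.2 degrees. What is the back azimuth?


back azimuth = (111.2 + 180) mod 360 = 291.2 degrees

291.2 degrees


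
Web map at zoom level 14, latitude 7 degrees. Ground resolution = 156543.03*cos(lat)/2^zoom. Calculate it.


res = 156543.03 * cos(7) / 2^14 = 156543.03 * 0.99254615 / 16384 = 9.48 m/pixel

9.48 m/pixel


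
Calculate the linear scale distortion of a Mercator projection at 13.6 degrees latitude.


SF = 1 / cos(13.6) = 1 / 0.971961 = 1.029

1.029


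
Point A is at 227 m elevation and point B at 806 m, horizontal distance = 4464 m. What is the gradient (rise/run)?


gradient = (806 - 227) / 4464 = 579 / 4464 = 0.1297

0.1297


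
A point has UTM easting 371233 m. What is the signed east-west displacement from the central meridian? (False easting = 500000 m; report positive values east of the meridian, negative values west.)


displacement = 371233 - 500000 = -128767 m

-128767 m


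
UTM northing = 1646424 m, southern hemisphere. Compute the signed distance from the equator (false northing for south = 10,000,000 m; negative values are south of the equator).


For southern: actual = 1646424 - 10000000 = -8353576 m

-8353576 m


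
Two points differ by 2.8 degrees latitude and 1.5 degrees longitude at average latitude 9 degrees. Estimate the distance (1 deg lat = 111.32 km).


dlat_km = 2.8 * 111.32 = 311.696
dlon_km = 1.5 * 111.32 * cos(9) ≈ 164.924
dist = sqrt(311.696^2 + 164.924^2) ≈ 352.6 km

352.6 km


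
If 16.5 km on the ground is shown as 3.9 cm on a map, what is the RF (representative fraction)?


ground = 16.5 km = 1650000 cm; RF denominator = ground / map = 1650000 / 3.9 ≈ 423077; RF = 1:423077

1:423077


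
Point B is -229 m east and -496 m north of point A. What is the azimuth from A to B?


az = atan2(-229, -496) = -155.2 deg
adjusted to 0-360: 204.8 degrees

204.8 degrees


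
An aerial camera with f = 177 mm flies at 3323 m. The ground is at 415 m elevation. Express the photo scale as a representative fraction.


scale = f / (H - h) = 177 mm / 2908 m = 177 / 2908000 = 1:16429

1:16429


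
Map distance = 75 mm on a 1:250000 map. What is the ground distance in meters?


ground = 75 mm * 250000 / 1000 = 18750.0 m

18750.0 m


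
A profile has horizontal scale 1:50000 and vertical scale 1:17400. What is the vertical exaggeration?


VE = horizontal_scale / vertical_scale = 50000 / 17400 ≈ 2.9

2.9x


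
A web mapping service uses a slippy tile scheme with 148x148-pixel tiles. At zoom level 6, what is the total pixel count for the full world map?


tiles per axis = 2^6 = 64
total tiles = 64^2 = 4096
pixels per axis = 64 * 148 = 9472
total pixels = 9472^2 = 89718784

89718784 pixels


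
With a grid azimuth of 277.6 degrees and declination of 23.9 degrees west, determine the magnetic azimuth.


magnetic azimuth = grid azimuth - declination (east +ve)
mag_az = 277.6 - -23.9 = 301.5 degrees

301.5 degrees


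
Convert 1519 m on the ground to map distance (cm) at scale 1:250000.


map_cm = 1519 * 100 / 250000 = 0.6076 cm ≈ 0.61 cm

0.61 cm


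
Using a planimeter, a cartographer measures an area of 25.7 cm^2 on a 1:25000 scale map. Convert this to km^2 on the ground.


ground_area = 25.7 * (25000/100)^2 = 1606250.0 m^2 = 1.60625 km^2 ≈ 1.606 km^2

1.606 km^2


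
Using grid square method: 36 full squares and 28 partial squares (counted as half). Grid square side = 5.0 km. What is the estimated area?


effective squares = 36 + 28 * 0.5 = 50.0
area = 50.0 * 25.0 = 1250.0 km^2

1250.0 km^2


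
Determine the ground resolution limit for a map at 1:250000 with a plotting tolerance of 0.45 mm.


ground = 0.45 mm * 250000 / 1000 = 112.5 m

112.5 m


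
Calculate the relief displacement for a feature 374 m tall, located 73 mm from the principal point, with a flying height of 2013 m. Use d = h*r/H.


d = h * r / H = 374 * 73 / 2013 = 13.56 mm

13.56 mm


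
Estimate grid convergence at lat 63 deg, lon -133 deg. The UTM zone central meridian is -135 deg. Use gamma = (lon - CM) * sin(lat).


gamma = (-133 - -135) * sin(63) = 2 * 0.891007 = 1.782 degrees

1.782 degrees


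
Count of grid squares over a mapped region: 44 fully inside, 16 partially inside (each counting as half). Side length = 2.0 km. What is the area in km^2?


effective squares = 44 + 16 * 0.5 = 52.0
area = 52.0 * 4.0 = 208.0 km^2

208.0 km^2


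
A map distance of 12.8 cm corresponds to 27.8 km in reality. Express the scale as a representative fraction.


ground = 27.8 km = 2780000 cm; RF denominator = ground / map = 2780000 / 12.8 ≈ 217188; RF = 1:217188

1:217188


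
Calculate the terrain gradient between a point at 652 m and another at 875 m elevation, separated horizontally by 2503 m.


gradient = (875 - 652) / 2503 = 223 / 2503 = 0.0891

0.0891


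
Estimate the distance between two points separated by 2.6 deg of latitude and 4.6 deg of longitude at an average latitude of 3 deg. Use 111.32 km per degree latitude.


dlat_km = 2.6 * 111.32 = 289.432
dlon_km = 4.6 * 111.32 * cos(3) ≈ 511.37
dist = sqrt(289.432^2 + 511.37^2) ≈ 587.6 km

587.6 km


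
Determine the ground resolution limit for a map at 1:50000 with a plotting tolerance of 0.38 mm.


ground = 0.38 mm * 50000 / 1000 = 19.0 m

19.0 m


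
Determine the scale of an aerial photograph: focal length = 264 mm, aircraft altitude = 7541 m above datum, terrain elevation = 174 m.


scale = f / (H - h) = 264 mm / 7367 m = 264 / 7367000 = 1:27905

1:27905


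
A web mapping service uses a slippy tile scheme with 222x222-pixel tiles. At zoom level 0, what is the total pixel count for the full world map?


tiles per axis = 2^0 = 1
total tiles = 1^2 = 1
pixels per axis = 1 * 222 = 222
total pixels = 222^2 = 49284

49284 pixels


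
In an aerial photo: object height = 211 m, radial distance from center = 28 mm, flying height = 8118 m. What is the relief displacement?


d = h * r / H = 211 * 28 / 8118 = 0.73 mm

0.73 mm


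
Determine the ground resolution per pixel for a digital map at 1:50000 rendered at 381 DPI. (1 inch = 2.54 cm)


pixel_cm = 2.54 / 381 ≈ 0.006667 cm
ground = pixel_cm * 50000 / 100 = 2.54 * 50000 / (381 * 100) = 127000 / 38100 ≈ 3.33 m

3.33 m


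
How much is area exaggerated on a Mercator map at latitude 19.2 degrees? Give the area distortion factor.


area_distortion = 1/cos^2(19.2) = 1.121

1.121


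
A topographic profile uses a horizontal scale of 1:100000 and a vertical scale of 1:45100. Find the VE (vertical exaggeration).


VE = horizontal_scale / vertical_scale = 100000 / 45100 ≈ 2.2

2.2x


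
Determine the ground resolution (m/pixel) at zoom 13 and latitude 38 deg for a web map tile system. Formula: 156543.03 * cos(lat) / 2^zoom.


res = 156543.03 * cos(38) / 2^13 = 156543.03 * 0.78801075 / 8192 = 15.06 m/pixel

15.06 m/pixel


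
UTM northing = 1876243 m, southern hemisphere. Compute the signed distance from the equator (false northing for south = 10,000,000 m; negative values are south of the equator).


For southern: actual = 1876243 - 10000000 = -8123757 m

-8123757 m


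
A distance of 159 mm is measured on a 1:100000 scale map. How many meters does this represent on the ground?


ground = 159 mm * 100000 / 1000 = 15900.0 m

15900.0 m


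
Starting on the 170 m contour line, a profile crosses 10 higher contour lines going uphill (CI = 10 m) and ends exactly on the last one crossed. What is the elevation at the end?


elevation = 170 + 10 * 10 = 270 m

270 m


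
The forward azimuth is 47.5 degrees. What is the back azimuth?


back azimuth = (47.5 + 180) mod 360 = 227.5 degrees

227.5 degrees


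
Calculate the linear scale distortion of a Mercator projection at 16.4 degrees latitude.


SF = 1 / cos(16.4) = 1 / 0.959314 = 1.042

1.042


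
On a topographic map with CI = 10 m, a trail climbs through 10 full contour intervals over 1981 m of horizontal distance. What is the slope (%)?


elevation change = 10 * 10 = 100 m
slope = 100 / 1981 * 100 = 5.0%

5.0%


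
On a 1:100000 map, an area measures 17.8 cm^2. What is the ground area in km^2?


ground_area = 17.8 * (100000/100)^2 = 17800000.0 m^2 = 17.8 km^2

17.8 km^2


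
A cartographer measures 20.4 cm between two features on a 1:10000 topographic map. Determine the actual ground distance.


ground = 20.4 cm * 10000 / 100 = 2040.0 m = 2.04 km

2.04 km


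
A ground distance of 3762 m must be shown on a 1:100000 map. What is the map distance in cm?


map_cm = 3762 * 100 / 100000 = 3.762 cm ≈ 3.76 cm

3.76 cm


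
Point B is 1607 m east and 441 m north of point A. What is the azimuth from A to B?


az = atan2(1607, 441) = 74.7 deg
adjusted to 0-360: 74.7 degrees

74.7 degrees


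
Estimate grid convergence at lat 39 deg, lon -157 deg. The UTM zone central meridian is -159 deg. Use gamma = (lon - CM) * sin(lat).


gamma = (-157 - -159) * sin(39) = 2 * 0.62932 = 1.259 degrees

1.259 degrees


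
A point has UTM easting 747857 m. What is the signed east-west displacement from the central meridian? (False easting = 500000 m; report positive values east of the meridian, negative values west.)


displacement = 747857 - 500000 = 247857 m

247857 m


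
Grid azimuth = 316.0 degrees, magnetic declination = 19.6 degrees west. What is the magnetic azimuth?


magnetic azimuth = grid azimuth - declination (east +ve)
mag_az = 316.0 - -19.6 = 335.6 degrees

335.6 degrees


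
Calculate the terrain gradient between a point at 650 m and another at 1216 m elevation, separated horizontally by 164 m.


gradient = (1216 - 650) / 164 = 566 / 164 = 3.4512

3.4512


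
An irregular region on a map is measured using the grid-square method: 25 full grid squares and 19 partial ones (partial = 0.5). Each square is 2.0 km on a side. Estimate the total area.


effective squares = 25 + 19 * 0.5 = 34.5
area = 34.5 * 4.0 = 138.0 km^2

138.0 km^2


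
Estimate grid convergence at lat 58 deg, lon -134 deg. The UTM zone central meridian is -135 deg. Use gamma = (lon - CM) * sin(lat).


gamma = (-134 - -135) * sin(58) = 1 * 0.848048 = 0.848 degrees

0.848 degrees


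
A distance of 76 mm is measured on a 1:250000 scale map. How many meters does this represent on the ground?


ground = 76 mm * 250000 / 1000 = 19000.0 m

19000.0 m


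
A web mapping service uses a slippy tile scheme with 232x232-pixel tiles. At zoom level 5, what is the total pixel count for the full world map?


tiles per axis = 2^5 = 32
total tiles = 32^2 = 1024
pixels per axis = 32 * 232 = 7424
total pixels = 7424^2 = 55115776

55115776 pixels


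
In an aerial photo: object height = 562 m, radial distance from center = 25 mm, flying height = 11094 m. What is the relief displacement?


d = h * r / H = 562 * 25 / 11094 = 1.27 mm

1.27 mm


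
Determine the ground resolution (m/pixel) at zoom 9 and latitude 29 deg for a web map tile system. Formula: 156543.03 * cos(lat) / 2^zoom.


res = 156543.03 * cos(29) / 2^9 = 156543.03 * 0.87461971 / 512 = 267.41 m/pixel

267.41 m/pixel


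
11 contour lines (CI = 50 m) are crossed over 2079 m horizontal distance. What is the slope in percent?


elevation change = 11 * 50 = 550 m
slope = 550 / 2079 * 100 = 26.5%

26.5%


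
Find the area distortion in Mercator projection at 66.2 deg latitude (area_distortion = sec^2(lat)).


area_distortion = 1/cos^2(66.2) = 6.141

6.141


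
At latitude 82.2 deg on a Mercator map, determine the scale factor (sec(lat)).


SF = 1 / cos(82.2) = 1 / 0.135716 = 7.368

7.368


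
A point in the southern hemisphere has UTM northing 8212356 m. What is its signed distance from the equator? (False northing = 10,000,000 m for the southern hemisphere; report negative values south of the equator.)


For southern: actual = 8212356 - 10000000 = -1787644 m

-1787644 m


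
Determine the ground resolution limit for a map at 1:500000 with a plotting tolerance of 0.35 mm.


ground = 0.35 mm * 500000 / 1000 = 175.0 m

175.0 m


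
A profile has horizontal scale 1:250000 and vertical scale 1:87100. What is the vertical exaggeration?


VE = horizontal_scale / vertical_scale = 250000 / 87100 ≈ 2.9

2.9x


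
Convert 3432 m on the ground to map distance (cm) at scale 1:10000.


map_cm = 3432 * 100 / 10000 = 34.32 cm

34.32 cm


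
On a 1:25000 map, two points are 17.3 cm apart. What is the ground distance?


ground = 17.3 cm * 25000 / 100 = 4325.0 m = 4.325 km

4.325 km


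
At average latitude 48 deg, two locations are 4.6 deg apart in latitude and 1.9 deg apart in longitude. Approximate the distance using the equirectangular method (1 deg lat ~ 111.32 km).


dlat_km = 4.6 * 111.32 = 512.072
dlon_km = 1.9 * 111.32 * cos(48) ≈ 141.526
dist = sqrt(512.072^2 + 141.526^2) ≈ 531.3 km

531.3 km


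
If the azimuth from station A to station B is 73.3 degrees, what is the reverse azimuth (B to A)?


back azimuth = (73.3 + 180) mod 360 = 253.3 degrees

253.3 degrees


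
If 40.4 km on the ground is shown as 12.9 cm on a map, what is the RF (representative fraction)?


ground = 40.4 km = 4040000 cm; RF denominator = ground / map = 4040000 / 12.9 ≈ 313178; RF = 1:313178

1:313178


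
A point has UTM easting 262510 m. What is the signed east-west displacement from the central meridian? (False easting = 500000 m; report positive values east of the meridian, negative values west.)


displacement = 262510 - 500000 = -237490 m

-237490 m


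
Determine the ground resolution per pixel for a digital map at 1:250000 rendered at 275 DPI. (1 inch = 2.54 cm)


pixel_cm = 2.54 / 275 ≈ 0.009236 cm
ground = pixel_cm * 250000 / 100 = 2.54 * 250000 / (275 * 100) = 635000 / 27500 ≈ 23.09 m

23.09 m


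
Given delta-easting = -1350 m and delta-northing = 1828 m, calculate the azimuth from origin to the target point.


az = atan2(-1350, 1828) = -36.4 deg
adjusted to 0-360: 323.6 degrees

323.6 degrees


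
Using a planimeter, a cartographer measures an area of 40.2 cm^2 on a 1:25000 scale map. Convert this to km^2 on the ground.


ground_area = 40.2 * (25000/100)^2 = 2512500.0 m^2 = 2.5125 km^2 ≈ 2.513 km^2

2.513 km^2


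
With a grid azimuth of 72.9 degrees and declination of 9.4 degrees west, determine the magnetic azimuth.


magnetic azimuth = grid azimuth - declination (east +ve)
mag_az = 72.9 - -9.4 = 82.3 degrees

82.3 degrees


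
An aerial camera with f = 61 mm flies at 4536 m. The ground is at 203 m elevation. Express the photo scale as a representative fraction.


scale = f / (H - h) = 61 mm / 4333 m = 61 / 4333000 = 1:71033

1:71033


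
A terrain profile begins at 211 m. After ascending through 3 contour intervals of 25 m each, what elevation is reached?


elevation = 211 + 3 * 25 = 286 m

286 m


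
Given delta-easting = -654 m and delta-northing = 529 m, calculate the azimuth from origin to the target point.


az = atan2(-654, 529) = -51.0 deg
adjusted to 0-360: 309.0 degrees

309.0 degrees


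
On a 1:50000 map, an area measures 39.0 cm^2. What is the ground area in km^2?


ground_area = 39.0 * (50000/100)^2 = 9750000.0 m^2 = 9.75 km^2

9.75 km^2


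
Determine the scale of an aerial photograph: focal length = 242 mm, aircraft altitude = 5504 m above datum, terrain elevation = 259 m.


scale = f / (H - h) = 242 mm / 5245 m = 242 / 5245000 = 1:21674

1:21674


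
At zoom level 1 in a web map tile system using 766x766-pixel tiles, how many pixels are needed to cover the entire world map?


tiles per axis = 2^1 = 2
total tiles = 2^2 = 4
pixels per axis = 2 * 766 = 1532
total pixels = 1532^2 = 2347024

2347024 pixels


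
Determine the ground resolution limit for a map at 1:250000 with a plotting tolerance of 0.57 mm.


ground = 0.57 mm * 250000 / 1000 = 142.5 m

142.5 m


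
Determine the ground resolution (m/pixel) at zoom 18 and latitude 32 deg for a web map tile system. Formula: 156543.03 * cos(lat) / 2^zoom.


res = 156543.03 * cos(32) / 2^18 = 156543.03 * 0.8480481 / 262144 = 0.51 m/pixel

0.51 m/pixel


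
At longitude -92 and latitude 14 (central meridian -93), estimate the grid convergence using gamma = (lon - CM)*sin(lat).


gamma = (-92 - -93) * sin(14) = 1 * 0.241922 = 0.242 degrees

0.242 degrees


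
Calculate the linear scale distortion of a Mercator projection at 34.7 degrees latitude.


SF = 1 / cos(34.7) = 1 / 0.822144 = 1.216

1.216


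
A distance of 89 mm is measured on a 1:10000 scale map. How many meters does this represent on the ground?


ground = 89 mm * 10000 / 1000 = 890.0 m

890.0 m


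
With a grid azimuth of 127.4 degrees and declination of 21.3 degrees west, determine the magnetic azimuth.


magnetic azimuth = grid azimuth - declination (east +ve)
mag_az = 127.4 - -21.3 = 148.7 degrees

148.7 degrees


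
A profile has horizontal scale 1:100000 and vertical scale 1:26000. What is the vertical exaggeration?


VE = horizontal_scale / vertical_scale = 100000 / 26000 ≈ 3.8

3.8x


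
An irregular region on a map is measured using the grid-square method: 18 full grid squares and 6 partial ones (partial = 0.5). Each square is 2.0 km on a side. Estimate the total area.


effective squares = 18 + 6 * 0.5 = 21.0
area = 21.0 * 4.0 = 84.0 km^2

84.0 km^2


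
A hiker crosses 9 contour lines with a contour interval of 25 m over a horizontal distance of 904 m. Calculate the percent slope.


elevation change = 9 * 25 = 225 m
slope = 225 / 904 * 100 = 24.9%

24.9%


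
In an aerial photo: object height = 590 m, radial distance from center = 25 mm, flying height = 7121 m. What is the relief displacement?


d = h * r / H = 590 * 25 / 7121 = 2.07 mm

2.07 mm


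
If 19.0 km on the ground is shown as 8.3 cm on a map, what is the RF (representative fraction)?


ground = 19.0 km = 1900000 cm; RF denominator = ground / map = 1900000 / 8.3 ≈ 228916; RF = 1:228916

1:228916


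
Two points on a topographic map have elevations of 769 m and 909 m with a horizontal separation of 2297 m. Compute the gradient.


gradient = (909 - 769) / 2297 = 140 / 2297 = 0.0609

0.0609


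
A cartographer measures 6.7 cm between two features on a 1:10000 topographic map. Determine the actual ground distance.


ground = 6.7 cm * 10000 / 100 = 670.0 m

670.0 m


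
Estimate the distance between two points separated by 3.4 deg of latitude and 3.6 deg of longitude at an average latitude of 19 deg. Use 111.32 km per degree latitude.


dlat_km = 3.4 * 111.32 = 378.488
dlon_km = 3.6 * 111.32 * cos(19) ≈ 378.918
dist = sqrt(378.488^2 + 378.918^2) ≈ 535.6 km

535.6 km


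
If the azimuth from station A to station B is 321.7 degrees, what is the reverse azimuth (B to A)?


back azimuth = (321.7 + 180) mod 360 = 141.7 degrees

141.7 degrees


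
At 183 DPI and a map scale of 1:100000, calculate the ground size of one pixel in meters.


pixel_cm = 2.54 / 183 ≈ 0.01388 cm
ground = pixel_cm * 100000 / 100 = 2.54 * 100000 / (183 * 100) = 254000 / 18300 ≈ 13.88 m

13.88 m


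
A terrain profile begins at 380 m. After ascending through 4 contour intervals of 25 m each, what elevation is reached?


elevation = 380 + 4 * 25 = 480 m

480 m


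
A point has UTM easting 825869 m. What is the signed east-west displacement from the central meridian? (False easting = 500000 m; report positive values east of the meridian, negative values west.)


displacement = 825869 - 500000 = 325869 m

325869 m


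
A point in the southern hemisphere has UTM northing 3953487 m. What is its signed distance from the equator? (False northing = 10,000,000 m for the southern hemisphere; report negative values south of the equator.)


For southern: actual = 3953487 - 10000000 = -6046513 m

-6046513 m
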